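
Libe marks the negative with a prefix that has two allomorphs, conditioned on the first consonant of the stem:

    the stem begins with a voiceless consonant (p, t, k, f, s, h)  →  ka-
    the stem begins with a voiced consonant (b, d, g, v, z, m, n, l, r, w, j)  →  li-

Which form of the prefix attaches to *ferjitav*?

ka-

The first consonant of *ferjitav* is /f/, which is voiceless, so the prefix is ka-.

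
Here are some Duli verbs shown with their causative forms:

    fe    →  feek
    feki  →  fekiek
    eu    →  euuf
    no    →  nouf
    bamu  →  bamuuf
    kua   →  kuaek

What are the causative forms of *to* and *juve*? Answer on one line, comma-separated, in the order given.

touf, juveek

The pattern is rounding harmony: -uf when the last vowel of the stem is a rounded vowel (*eu*, *no*, *bamu*); -ek when the last vowel of the stem is an unrounded vowel (*fe*, *feki*, *kua*).
*to* — last vowel /o/ (a rounded vowel) → -uf → *touf*.
*juve* — last vowel /e/ (an unrounded vowel) → -ek → *juveek*.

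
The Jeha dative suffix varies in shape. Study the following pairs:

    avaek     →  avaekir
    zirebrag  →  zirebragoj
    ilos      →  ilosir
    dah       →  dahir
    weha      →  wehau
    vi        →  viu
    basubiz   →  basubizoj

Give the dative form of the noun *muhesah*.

The alternation tracks the final sound of the stem — -ir when the stem ends in a voiceless consonant (*avaek*, *ilos*, *dah*); -oj when the stem ends in a voiced consonant (*zirebrag*, *basubiz*); -u when the stem ends in a vowel (*weha*, *vi*).
*muhesah* — final sound /h/ (a voiceless consonant) → -ir → *muhesahir*.

muhesahir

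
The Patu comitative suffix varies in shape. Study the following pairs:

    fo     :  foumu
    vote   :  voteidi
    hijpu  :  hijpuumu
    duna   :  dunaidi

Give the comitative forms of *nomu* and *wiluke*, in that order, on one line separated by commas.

nomuumu, wilukeidi

The alternation tracks the last vowel of the stem — -umu when the last vowel of the stem is a rounded vowel (*fo*, *hijpu*); -idi when the last vowel of the stem is an unrounded vowel (*vote*, *duna*).
*nomu* — last vowel /u/ (a rounded vowel) → -umu → *nomuumu*.
Since the last vowel of *wiluke* is /e/ (an unrounded vowel), it takes -idi, giving *wilukeidi*.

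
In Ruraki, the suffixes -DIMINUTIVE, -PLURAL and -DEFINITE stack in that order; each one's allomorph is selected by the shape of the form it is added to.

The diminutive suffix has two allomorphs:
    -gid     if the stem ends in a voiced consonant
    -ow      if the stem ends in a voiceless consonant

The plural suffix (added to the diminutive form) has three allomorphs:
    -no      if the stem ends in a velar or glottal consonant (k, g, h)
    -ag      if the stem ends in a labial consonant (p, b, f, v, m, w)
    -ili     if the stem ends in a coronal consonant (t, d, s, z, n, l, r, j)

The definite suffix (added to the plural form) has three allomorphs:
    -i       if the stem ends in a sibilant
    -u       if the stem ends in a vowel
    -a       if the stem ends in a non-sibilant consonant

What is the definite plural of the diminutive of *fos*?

fosowaga

Since the final consonant of *fos* is /s/ (voiceless), it takes -ow, giving *fosow*.
The final consonant of the diminutive form *fosow* is /w/, which is labial, so the plural suffix is -ag, giving *fosowag*.
The plural form *fosowag*: final sound = /g/, a non-sibilant consonant → -a → *fosowaga*.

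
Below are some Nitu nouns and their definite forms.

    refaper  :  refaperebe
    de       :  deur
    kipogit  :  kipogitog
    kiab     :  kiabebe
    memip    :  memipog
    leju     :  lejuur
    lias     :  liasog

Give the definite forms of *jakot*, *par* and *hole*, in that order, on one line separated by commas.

Looking at the final sound of each stem: -og when the stem ends in a voiceless consonant (*kipogit*, *memip*, *lias*); -ebe when the stem ends in a voiced consonant (*refaper*, *kiab*); -ur when the stem ends in a vowel (*de*, *leju*).
The final sound of *jakot* is /t/, which is a voiceless consonant, so the suffix is -og, giving *jakotog*.
*par*: final sound = /r/, a voiced consonant → -ebe → *parebe*.
*hole*: final sound = /e/, a vowel → -ur → *holeur*.

jakotog, parebe, holeur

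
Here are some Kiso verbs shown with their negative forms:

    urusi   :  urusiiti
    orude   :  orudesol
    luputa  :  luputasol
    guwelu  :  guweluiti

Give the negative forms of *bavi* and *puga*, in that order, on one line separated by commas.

Looking at the last vowel of each stem: -iti when the last vowel of the stem is a high vowel (*urusi*, *guwelu*); -sol when the last vowel of the stem is a non-high vowel (*orude*, *luputa*).
*bavi*: last vowel = /i/, a high vowel → -iti → *baviiti*.
*puga* — last vowel /a/ (a non-high vowel) → -sol → *pugasol*.

baviiti, pugasol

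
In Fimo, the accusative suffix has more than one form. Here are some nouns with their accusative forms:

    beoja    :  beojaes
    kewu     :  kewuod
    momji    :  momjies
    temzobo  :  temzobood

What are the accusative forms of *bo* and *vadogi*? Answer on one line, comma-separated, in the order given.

Looking at the last vowel of each stem: -od when the last vowel of the stem is a rounded vowel (*kewu*, *temzobo*); -es when the last vowel of the stem is an unrounded vowel (*beoja*, *momji*).
Since the last vowel of *bo* is /o/ (a rounded vowel), it takes -od, giving *bood*.
*vadogi*: last vowel = /i/, an unrounded vowel → -es → *vadogies*.

bood, vadogies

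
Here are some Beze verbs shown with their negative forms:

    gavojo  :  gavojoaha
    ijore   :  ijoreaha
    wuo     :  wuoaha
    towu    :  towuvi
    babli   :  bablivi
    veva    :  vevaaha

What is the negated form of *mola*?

Looking at the last vowel of each stem: -vi when the last vowel of the stem is a high vowel (*towu*, *babli*); -aha when the last vowel of the stem is a non-high vowel (*gavojo*, *ijore*, *wuo*, *veva*).
*mola*: last vowel = /a/, a non-high vowel → -aha → *molaaha*.

molaaha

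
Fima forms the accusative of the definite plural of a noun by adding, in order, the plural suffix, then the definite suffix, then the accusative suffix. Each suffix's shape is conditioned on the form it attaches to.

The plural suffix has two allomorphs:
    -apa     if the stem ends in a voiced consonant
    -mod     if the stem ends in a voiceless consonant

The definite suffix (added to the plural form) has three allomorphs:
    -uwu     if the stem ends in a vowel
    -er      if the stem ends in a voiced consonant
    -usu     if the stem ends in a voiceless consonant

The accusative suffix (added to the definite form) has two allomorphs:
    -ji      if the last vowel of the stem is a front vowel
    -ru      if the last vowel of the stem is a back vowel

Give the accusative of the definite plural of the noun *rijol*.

rijolapauwuru

The final consonant of *rijol* is /l/, which is voiced, so the plural suffix is -apa, giving *rijolapa*.
The final sound of the plural form *rijolapa* is /a/, which is a vowel, so the definite suffix is -uwu, giving *rijolapauwu*.
Since the last vowel of the definite form *rijolapauwu* is /u/ (a back vowel), it takes -ru, giving *rijolapauwuru*.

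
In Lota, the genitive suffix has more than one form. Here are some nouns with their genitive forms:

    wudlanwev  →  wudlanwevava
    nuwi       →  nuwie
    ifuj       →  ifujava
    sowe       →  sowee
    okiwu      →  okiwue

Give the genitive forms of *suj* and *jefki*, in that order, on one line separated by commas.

sujava, jefkie

The alternation tracks the final sound of the stem — -ava when the stem ends in a consonant (*wudlanwev*, *ifuj*); -e when the stem ends in a vowel (*nuwi*, *sowe*, *okiwu*).
The final sound of *suj* is /j/, which is a consonant, so the suffix is -ava, giving *sujava*.
The final sound of *jefki* is /i/, which is a vowel, so the suffix is -e, giving *jefkie*.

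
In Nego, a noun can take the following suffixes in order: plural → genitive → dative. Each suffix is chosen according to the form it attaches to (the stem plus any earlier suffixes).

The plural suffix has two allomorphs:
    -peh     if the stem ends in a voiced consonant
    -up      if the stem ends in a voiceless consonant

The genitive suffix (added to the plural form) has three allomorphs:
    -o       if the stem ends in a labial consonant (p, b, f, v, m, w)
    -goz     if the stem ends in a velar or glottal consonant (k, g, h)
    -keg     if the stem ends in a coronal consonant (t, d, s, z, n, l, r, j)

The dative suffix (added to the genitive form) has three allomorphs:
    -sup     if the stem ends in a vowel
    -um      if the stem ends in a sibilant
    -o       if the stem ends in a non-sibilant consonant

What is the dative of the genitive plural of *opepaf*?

Since the final consonant of *opepaf* is /f/ (voiceless), it takes -up, giving *opepafup*.
The final consonant of the plural form *opepafup* is /p/, which is labial, so the genitive suffix is -o, giving *opepafupo*.
The final sound of the genitive form *opepafupo* is /o/, which is a vowel, so the dative suffix is -sup, giving *opepafuposup*.

opepafuposup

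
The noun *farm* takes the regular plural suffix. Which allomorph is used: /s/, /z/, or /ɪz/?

/z/

The stem *farm* ends in a voiced non-sibilant sound.
The plural suffix surfaces as /ɪz/ after sibilants, /s/ after other voiceless consonants, and /z/ after other voiced sounds.
So the plural -s on *farm* is pronounced /z/.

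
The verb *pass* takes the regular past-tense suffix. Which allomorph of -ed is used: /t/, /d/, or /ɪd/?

The stem *pass* ends in a voiceless consonant other than /t/.
The -ed suffix is realized as /ɪd/ after /t, d/; as /t/ after other voiceless consonants; and as /d/ after other voiced sounds.
So -ed on *pass* is pronounced /t/.

/t/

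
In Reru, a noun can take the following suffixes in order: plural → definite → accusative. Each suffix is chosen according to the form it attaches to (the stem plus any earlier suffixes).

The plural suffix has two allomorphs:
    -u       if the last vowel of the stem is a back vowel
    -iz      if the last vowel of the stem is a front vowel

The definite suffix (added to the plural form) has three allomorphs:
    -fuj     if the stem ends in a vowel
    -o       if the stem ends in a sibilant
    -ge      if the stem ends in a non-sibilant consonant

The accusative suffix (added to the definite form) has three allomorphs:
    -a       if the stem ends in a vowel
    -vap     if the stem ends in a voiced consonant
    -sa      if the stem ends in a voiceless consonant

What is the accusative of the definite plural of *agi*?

agiizoa

Since the last vowel of *agi* is /i/ (a front vowel), it takes -iz, giving *agiiz*.
The plural form *agiiz* — final sound /z/ (a sibilant) → -o → *agiizo*.
The definite form *agiizo* — final sound /o/ (a vowel) → -a → *agiizoa*.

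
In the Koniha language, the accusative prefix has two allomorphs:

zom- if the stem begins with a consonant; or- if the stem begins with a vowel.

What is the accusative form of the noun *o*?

oro

Since the first sound of *o* is /o/ (a vowel), it takes or-, giving *oro*.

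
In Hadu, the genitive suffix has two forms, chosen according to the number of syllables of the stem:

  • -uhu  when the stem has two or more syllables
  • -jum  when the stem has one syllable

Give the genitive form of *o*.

With one syllable, *o* takes -jum → *ojum*.

ojum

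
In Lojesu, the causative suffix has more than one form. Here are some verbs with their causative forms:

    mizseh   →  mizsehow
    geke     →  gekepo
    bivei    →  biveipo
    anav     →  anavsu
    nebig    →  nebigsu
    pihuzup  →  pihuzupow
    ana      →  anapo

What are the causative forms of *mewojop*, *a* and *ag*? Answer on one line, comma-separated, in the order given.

The alternation tracks the final sound of the stem — -ow when the stem ends in a voiceless consonant (*mizseh*, *pihuzup*); -su when the stem ends in a voiced consonant (*anav*, *nebig*); -po when the stem ends in a vowel (*geke*, *bivei*, *ana*).
*mewojop*: final sound = /p/, a voiceless consonant → -ow → *mewojopow*.
The final sound of *a* is /a/, which is a vowel, so the suffix is -po, giving *apo*.
The final sound of *ag* is /g/, which is a voiced consonant, so the suffix is -su, giving *agsu*.

mewojopow, apo, agsu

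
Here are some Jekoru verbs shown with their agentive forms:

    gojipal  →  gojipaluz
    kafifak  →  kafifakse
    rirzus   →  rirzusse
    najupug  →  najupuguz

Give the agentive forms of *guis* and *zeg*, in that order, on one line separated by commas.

The suffix is conditioned by the final consonant: -se when the stem ends in a voiceless consonant (*kafifak*, *rirzus*); -uz when the stem ends in a voiced consonant (*gojipal*, *najupug*).
*guis*: final consonant = /s/, voiceless → -se → *guisse*.
*zeg* — final consonant /g/ (voiced) → -uz → *zeguz*.

guisse, zeguz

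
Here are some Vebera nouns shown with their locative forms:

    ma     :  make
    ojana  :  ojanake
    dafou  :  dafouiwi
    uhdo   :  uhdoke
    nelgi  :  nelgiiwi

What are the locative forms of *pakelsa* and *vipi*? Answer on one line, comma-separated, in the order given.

pakelsake, vipiiwi

The pattern is height harmony: -iwi when the last vowel of the stem is a high vowel (*dafou*, *nelgi*); -ke when the last vowel of the stem is a non-high vowel (*ma*, *ojana*, *uhdo*).
*pakelsa* — last vowel /a/ (a non-high vowel) → -ke → *pakelsake*.
*vipi*: last vowel = /i/, a high vowel → -iwi → *vipiiwi*.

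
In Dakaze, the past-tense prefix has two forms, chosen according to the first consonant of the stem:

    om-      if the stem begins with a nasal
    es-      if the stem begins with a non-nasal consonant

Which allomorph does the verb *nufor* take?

*nufor* — first consonant /n/ (a nasal) → om-.

om-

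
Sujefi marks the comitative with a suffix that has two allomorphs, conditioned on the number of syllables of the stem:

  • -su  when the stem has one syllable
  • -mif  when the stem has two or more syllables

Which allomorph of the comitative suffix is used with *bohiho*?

*bohiho* (3 syllables) → -mif.

-mif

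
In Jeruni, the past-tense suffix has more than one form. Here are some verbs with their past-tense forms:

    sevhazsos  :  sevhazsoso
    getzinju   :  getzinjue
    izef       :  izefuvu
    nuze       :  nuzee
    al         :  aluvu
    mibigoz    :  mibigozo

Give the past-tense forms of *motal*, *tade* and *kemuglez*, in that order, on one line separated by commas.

motaluvu, tadee, kemuglezo

Looking at the final sound of each stem: -o when the stem ends in a sibilant (*sevhazsos*, *mibigoz*); -uvu when the stem ends in a non-sibilant consonant (*izef*, *al*); -e when the stem ends in a vowel (*getzinju*, *nuze*).
*motal* — final sound /l/ (a non-sibilant consonant) → -uvu → *motaluvu*.
*tade*: final sound = /e/, a vowel → -e → *tadee*.
*kemuglez*: final sound = /z/, a sibilant → -o → *kemuglezo*.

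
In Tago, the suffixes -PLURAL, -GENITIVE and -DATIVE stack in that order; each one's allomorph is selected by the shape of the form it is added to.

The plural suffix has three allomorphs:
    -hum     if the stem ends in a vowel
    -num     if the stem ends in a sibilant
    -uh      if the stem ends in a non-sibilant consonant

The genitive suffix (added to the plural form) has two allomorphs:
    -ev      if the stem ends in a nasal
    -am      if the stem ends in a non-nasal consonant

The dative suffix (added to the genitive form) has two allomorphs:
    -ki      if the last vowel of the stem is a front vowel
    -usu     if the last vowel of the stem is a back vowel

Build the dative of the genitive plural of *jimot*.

*jimot*: final sound = /t/, a non-sibilant consonant → -uh → *jimotuh*.
The final consonant of the plural form *jimotuh* is /h/, which is non-nasal, so the genitive suffix is -am, giving *jimotuham*.
The genitive form *jimotuham*: last vowel = /a/, a back vowel → -usu → *jimotuhamusu*.

jimotuhamusu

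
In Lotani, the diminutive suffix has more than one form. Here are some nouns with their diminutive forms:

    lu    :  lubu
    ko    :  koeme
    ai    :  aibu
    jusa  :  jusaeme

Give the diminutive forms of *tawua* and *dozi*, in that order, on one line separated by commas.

tawuaeme, dozibu

The alternation tracks the last vowel of the stem — -bu when the last vowel of the stem is a high vowel (*lu*, *ai*); -eme when the last vowel of the stem is a non-high vowel (*ko*, *jusa*).
Since the last vowel of *tawua* is /a/ (a non-high vowel), it takes -eme, giving *tawuaeme*.
Since the last vowel of *dozi* is /i/ (a high vowel), it takes -bu, giving *dozibu*.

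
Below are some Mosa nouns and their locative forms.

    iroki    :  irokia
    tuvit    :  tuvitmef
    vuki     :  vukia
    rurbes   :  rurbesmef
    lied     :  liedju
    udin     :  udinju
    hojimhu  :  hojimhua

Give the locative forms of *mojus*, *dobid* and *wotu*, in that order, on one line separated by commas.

mojusmef, dobidju, wotua

The suffix is conditioned by the final sound: -mef when the stem ends in a voiceless consonant (*tuvit*, *rurbes*); -ju when the stem ends in a voiced consonant (*lied*, *udin*); -a when the stem ends in a vowel (*iroki*, *vuki*, *hojimhu*).
Since the final sound of *mojus* is /s/ (a voiceless consonant), it takes -mef, giving *mojusmef*.
*dobid* — final sound /d/ (a voiced consonant) → -ju → *dobidju*.
*wotu* — final sound /u/ (a vowel) → -a → *wotua*.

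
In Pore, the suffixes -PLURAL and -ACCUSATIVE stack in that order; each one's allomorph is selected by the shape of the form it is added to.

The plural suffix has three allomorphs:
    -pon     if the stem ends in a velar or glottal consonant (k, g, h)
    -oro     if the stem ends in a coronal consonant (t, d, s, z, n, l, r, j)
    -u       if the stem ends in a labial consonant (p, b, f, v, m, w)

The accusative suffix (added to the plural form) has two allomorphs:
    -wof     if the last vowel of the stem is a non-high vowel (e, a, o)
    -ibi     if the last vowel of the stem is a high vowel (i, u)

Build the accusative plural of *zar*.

*zar* — final consonant /r/ (coronal) → -oro → *zaroro*.
The plural form *zaroro*: last vowel = /o/, a non-high vowel → -wof → *zarorowof*.

zarorowof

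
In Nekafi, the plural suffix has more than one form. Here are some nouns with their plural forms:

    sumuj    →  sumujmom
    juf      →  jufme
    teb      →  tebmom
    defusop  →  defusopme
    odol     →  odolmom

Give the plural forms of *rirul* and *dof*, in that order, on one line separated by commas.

Looking at the final consonant of each stem: -me when the stem ends in a voiceless consonant (*juf*, *defusop*); -mom when the stem ends in a voiced consonant (*sumuj*, *teb*, *odol*).
Since the final consonant of *rirul* is /l/ (voiced), it takes -mom, giving *rirulmom*.
Since the final consonant of *dof* is /f/ (voiceless), it takes -me, giving *dofme*.

rirulmom, dofme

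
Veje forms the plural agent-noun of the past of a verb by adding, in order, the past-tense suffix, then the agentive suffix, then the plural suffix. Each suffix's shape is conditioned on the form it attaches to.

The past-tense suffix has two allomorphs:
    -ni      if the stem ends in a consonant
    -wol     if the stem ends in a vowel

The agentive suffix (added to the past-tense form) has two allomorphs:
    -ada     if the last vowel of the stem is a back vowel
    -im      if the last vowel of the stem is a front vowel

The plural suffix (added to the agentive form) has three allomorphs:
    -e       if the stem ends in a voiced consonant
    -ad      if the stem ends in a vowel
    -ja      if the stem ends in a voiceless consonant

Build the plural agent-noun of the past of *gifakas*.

gifakasniime

*gifakas*: final sound = /s/, a consonant → -ni → *gifakasni*.
The last vowel of the past-tense form *gifakasni* is /i/, which is a front vowel, so the agentive suffix is -im, giving *gifakasniim*.
The agentive form *gifakasniim*: final sound = /m/, a voiced consonant → -e → *gifakasniime*.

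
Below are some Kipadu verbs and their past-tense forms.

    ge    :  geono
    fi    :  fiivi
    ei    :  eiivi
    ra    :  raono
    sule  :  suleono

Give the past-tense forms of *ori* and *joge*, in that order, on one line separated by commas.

oriivi, jogeono

Looking at the last vowel of each stem: -ivi when the last vowel of the stem is a high vowel (*fi*, *ei*); -ono when the last vowel of the stem is a non-high vowel (*ge*, *ra*, *sule*).
Since the last vowel of *ori* is /i/ (a high vowel), it takes -ivi, giving *oriivi*.
*joge* — last vowel /e/ (a non-high vowel) → -ono → *jogeono*.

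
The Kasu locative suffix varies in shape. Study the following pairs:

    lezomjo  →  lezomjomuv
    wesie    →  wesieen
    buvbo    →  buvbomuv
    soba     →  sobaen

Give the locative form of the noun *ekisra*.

The pattern is rounding harmony: -muv when the last vowel of the stem is a rounded vowel (*lezomjo*, *buvbo*); -en when the last vowel of the stem is an unrounded vowel (*wesie*, *soba*).
Since the last vowel of *ekisra* is /a/ (an unrounded vowel), it takes -en, giving *ekisraen*.

ekisraen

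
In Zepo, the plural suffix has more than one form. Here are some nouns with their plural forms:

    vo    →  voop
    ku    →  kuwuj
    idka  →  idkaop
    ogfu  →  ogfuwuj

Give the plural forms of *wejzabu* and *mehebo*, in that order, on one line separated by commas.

Looking at the last vowel of each stem: -wuj when the last vowel of the stem is a high vowel (*ku*, *ogfu*); -op when the last vowel of the stem is a non-high vowel (*vo*, *idka*).
*wejzabu* — last vowel /u/ (a high vowel) → -wuj → *wejzabuwuj*.
*mehebo*: last vowel = /o/, a non-high vowel → -op → *meheboop*.

wejzabuwuj, meheboop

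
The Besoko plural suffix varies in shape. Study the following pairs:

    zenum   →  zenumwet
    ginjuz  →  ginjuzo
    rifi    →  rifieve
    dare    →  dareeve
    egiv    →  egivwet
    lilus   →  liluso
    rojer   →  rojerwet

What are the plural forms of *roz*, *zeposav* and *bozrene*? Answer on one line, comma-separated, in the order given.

rozo, zeposavwet, bozreneeve

The alternation tracks the final sound of the stem — -o when the stem ends in a sibilant (*ginjuz*, *lilus*); -wet when the stem ends in a non-sibilant consonant (*zenum*, *egiv*, *rojer*); -eve when the stem ends in a vowel (*rifi*, *dare*).
Since the final sound of *roz* is /z/ (a sibilant), it takes -o, giving *rozo*.
*zeposav* — final sound /v/ (a non-sibilant consonant) → -wet → *zeposavwet*.
*bozrene*: final sound = /e/, a vowel → -eve → *bozreneeve*.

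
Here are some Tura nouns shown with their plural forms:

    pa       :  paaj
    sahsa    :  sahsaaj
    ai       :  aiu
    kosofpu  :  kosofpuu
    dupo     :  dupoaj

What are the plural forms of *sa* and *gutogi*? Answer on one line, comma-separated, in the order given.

The alternation tracks the last vowel of the stem — -u when the last vowel of the stem is a high vowel (*ai*, *kosofpu*); -aj when the last vowel of the stem is a non-high vowel (*pa*, *sahsa*, *dupo*).
The last vowel of *sa* is /a/, which is a non-high vowel, so the suffix is -aj, giving *saaj*.
*gutogi*: last vowel = /i/, a high vowel → -u → *gutogiu*.

saaj, gutogiu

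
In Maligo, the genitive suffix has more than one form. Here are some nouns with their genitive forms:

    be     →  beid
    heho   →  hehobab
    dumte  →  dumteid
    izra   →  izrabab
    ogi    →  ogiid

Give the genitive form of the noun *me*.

Looking at the last vowel of each stem: -id when the last vowel of the stem is a front vowel (*be*, *dumte*, *ogi*); -bab when the last vowel of the stem is a back vowel (*heho*, *izra*).
The last vowel of *me* is /e/, which is a front vowel, so the suffix is -id, giving *meid*.

meid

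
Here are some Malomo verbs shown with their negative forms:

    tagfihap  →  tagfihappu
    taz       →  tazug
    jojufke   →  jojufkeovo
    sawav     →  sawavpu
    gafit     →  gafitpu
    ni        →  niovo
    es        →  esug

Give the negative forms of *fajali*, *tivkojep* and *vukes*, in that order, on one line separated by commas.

fajaliovo, tivkojeppu, vukesug

Looking at the final sound of each stem: -ug when the stem ends in a sibilant (*taz*, *es*); -pu when the stem ends in a non-sibilant consonant (*tagfihap*, *sawav*, *gafit*); -ovo when the stem ends in a vowel (*jojufke*, *ni*).
Since the final sound of *fajali* is /i/ (a vowel), it takes -ovo, giving *fajaliovo*.
Since the final sound of *tivkojep* is /p/ (a non-sibilant consonant), it takes -pu, giving *tivkojeppu*.
*vukes*: final sound = /s/, a sibilant → -ug → *vukesug*.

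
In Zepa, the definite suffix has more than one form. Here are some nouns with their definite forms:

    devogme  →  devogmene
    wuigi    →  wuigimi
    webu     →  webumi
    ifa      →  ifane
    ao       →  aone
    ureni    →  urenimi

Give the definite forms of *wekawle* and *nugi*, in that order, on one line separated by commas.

wekawlene, nugimi

The pattern is height harmony: -mi when the last vowel of the stem is a high vowel (*wuigi*, *webu*, *ureni*); -ne when the last vowel of the stem is a non-high vowel (*devogme*, *ifa*, *ao*).
*wekawle*: last vowel = /e/, a non-high vowel → -ne → *wekawlene*.
*nugi* — last vowel /i/ (a high vowel) → -mi → *nugimi*.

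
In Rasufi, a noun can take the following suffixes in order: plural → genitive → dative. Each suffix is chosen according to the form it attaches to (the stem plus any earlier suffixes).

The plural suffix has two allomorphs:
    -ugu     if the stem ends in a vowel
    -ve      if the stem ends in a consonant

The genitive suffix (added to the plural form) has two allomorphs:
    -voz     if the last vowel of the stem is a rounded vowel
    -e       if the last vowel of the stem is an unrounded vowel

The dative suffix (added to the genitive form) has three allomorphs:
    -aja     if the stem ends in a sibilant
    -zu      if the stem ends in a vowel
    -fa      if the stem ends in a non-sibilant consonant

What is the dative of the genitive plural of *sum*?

sumveezu

Since the final sound of *sum* is /m/ (a consonant), it takes -ve, giving *sumve*.
Since the last vowel of the plural form *sumve* is /e/ (an unrounded vowel), it takes -e, giving *sumvee*.
Since the final sound of the genitive form *sumvee* is /e/ (a vowel), it takes -zu, giving *sumveezu*.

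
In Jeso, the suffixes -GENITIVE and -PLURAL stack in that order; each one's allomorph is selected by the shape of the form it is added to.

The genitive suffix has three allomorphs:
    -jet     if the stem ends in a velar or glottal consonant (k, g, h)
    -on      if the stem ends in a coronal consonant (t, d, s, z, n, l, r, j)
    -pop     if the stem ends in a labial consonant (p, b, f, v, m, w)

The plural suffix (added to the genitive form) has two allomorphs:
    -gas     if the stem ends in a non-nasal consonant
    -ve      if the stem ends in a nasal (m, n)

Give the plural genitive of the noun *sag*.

sagjetgas

*sag*: final consonant = /g/, velar/glottal → -jet → *sagjet*.
The genitive form *sagjet*: final consonant = /t/, non-nasal → -gas → *sagjetgas*.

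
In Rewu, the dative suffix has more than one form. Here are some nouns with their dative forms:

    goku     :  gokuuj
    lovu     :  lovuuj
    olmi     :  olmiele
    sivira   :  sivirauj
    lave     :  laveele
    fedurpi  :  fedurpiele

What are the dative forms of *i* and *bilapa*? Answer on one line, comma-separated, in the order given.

The pattern is front/back vowel harmony: -ele when the last vowel of the stem is a front vowel (*olmi*, *lave*, *fedurpi*); -uj when the last vowel of the stem is a back vowel (*goku*, *lovu*, *sivira*).
*i* — last vowel /i/ (a front vowel) → -ele → *iele*.
*bilapa*: last vowel = /a/, a back vowel → -uj → *bilapauj*.

iele, bilapauj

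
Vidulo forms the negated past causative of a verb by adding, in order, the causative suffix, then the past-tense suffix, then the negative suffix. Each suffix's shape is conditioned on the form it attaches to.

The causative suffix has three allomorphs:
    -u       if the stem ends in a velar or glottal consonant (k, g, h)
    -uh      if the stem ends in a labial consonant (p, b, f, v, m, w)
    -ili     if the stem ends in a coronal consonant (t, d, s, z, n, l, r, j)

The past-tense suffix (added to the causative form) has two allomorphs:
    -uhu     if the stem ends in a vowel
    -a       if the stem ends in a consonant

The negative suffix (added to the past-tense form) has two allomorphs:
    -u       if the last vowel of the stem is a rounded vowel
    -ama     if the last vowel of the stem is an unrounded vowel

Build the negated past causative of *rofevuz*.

*rofevuz* — final consonant /z/ (coronal) → -ili → *rofevuzili*.
The causative form *rofevuzili*: final sound = /i/, a vowel → -uhu → *rofevuziliuhu*.
The past-tense form *rofevuziliuhu*: last vowel = /u/, a rounded vowel → -u → *rofevuziliuhuu*.

rofevuziliuhuu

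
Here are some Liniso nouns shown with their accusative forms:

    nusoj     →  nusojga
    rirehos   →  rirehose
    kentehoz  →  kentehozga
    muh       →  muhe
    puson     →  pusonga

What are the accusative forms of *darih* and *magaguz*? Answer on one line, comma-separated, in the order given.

darihe, magaguzga

The suffix is conditioned by the final consonant: -e when the stem ends in a voiceless consonant (*rirehos*, *muh*); -ga when the stem ends in a voiced consonant (*nusoj*, *kentehoz*, *puson*).
The final consonant of *darih* is /h/, which is voiceless, so the suffix is -e, giving *darihe*.
Since the final consonant of *magaguz* is /z/ (voiced), it takes -ga, giving *magaguzga*.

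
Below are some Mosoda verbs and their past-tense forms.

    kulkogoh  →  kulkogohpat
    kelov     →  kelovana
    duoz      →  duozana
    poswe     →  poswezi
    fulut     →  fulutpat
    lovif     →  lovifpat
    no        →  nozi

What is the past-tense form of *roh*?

The suffix is conditioned by the final sound: -pat when the stem ends in a voiceless consonant (*kulkogoh*, *fulut*, *lovif*); -ana when the stem ends in a voiced consonant (*kelov*, *duoz*); -zi when the stem ends in a vowel (*poswe*, *no*).
The final sound of *roh* is /h/, which is a voiceless consonant, so the suffix is -pat, giving *rohpat*.

rohpat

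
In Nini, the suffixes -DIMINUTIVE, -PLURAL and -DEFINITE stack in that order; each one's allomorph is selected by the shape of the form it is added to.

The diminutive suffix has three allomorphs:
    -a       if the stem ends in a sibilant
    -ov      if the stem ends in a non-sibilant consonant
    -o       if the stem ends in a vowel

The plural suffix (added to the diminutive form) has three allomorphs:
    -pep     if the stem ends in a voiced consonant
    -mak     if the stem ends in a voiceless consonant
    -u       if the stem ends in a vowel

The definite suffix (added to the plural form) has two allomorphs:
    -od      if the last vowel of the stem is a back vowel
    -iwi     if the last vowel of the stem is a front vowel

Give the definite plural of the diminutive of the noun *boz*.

bozauod

*boz*: final sound = /z/, a sibilant → -a → *boza*.
The diminutive form *boza*: final sound = /a/, a vowel → -u → *bozau*.
The last vowel of the plural form *bozau* is /u/, which is a back vowel, so the definite suffix is -od, giving *bozauod*.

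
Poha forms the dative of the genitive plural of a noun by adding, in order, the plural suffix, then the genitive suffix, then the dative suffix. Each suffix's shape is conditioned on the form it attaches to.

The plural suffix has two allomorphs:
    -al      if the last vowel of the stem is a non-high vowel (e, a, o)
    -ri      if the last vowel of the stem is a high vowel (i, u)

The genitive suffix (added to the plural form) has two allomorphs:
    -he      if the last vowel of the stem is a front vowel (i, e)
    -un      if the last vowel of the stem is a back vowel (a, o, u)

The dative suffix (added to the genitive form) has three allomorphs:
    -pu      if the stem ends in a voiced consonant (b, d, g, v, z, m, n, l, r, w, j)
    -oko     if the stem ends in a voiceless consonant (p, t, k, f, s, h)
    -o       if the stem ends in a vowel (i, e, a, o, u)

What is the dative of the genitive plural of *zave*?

zavealunpu

*zave* — last vowel /e/ (a non-high vowel) → -al → *zaveal*.
Since the last vowel of the plural form *zaveal* is /a/ (a back vowel), it takes -un, giving *zavealun*.
The genitive form *zavealun*: final sound = /n/, a voiced consonant → -pu → *zavealunpu*.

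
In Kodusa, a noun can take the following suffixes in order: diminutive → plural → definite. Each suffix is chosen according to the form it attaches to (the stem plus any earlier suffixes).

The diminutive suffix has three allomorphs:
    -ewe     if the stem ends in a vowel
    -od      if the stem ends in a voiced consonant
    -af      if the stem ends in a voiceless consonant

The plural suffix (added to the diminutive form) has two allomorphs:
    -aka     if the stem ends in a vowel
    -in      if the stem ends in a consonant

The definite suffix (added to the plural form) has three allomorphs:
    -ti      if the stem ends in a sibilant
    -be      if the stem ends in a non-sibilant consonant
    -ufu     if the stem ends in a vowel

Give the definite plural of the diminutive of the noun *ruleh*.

rulehafinbe

*ruleh* — final sound /h/ (a voiceless consonant) → -af → *rulehaf*.
The diminutive form *rulehaf* — final sound /f/ (a consonant) → -in → *rulehafin*.
The plural form *rulehafin* — final sound /n/ (a non-sibilant consonant) → -be → *rulehafinbe*.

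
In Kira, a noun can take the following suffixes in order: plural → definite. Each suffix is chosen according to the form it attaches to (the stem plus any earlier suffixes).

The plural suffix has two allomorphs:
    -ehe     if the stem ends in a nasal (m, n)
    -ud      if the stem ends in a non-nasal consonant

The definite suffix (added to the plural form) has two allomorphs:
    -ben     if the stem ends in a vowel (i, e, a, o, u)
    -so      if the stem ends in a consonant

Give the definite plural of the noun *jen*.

jeneheben

The final consonant of *jen* is /n/, which is a nasal, so the plural suffix is -ehe, giving *jenehe*.
The plural form *jenehe*: final sound = /e/, a vowel → -ben → *jeneheben*.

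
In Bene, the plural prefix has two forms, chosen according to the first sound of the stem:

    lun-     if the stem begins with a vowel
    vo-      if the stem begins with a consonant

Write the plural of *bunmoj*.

vobunmoj

*bunmoj*: first sound = /b/, a consonant → vo- → *vobunmoj*.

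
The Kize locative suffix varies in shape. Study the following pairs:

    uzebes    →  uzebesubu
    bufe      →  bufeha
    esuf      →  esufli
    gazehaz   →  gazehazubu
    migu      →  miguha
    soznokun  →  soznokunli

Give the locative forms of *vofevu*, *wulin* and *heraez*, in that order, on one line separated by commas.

The pattern is sibilance of the final sound: -ubu when the stem ends in a sibilant (*uzebes*, *gazehaz*); -li when the stem ends in a non-sibilant consonant (*esuf*, *soznokun*); -ha when the stem ends in a vowel (*bufe*, *migu*).
The final sound of *vofevu* is /u/, which is a vowel, so the suffix is -ha, giving *vofevuha*.
The final sound of *wulin* is /n/, which is a non-sibilant consonant, so the suffix is -li, giving *wulinli*.
*heraez*: final sound = /z/, a sibilant → -ubu → *heraezubu*.

vofevuha, wulinli, heraezubu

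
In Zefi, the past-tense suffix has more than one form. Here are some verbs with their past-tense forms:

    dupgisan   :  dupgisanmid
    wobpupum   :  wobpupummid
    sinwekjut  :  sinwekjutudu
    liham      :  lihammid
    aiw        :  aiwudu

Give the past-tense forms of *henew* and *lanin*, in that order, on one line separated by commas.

The pattern is nasality of the final consonant: -mid when the stem ends in a nasal (*dupgisan*, *wobpupum*, *liham*); -udu when the stem ends in a non-nasal consonant (*sinwekjut*, *aiw*).
*henew* — final consonant /w/ (non-nasal) → -udu → *henewudu*.
*lanin* — final consonant /n/ (a nasal) → -mid → *laninmid*.

henewudu, laninmid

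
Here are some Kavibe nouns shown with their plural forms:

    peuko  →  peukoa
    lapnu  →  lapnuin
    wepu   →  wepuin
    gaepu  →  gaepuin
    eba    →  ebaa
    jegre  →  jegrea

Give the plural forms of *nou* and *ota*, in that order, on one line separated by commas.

nouin, otaa

The suffix is conditioned by the last vowel: -in when the last vowel of the stem is a high vowel (*lapnu*, *wepu*, *gaepu*); -a when the last vowel of the stem is a non-high vowel (*peuko*, *eba*, *jegre*).
Since the last vowel of *nou* is /u/ (a high vowel), it takes -in, giving *nouin*.
*ota*: last vowel = /a/, a non-high vowel → -a → *otaa*.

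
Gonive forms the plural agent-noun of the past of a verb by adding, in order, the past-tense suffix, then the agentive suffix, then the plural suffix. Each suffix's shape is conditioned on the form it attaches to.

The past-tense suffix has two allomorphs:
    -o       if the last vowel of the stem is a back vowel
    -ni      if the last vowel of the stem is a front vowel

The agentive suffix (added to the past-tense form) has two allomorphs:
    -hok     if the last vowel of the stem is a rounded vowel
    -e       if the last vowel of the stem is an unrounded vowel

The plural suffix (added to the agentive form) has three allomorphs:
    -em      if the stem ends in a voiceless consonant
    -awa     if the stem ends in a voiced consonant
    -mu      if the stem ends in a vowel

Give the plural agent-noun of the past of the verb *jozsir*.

Since the last vowel of *jozsir* is /i/ (a front vowel), it takes -ni, giving *jozsirni*.
Since the last vowel of the past-tense form *jozsirni* is /i/ (an unrounded vowel), it takes -e, giving *jozsirnie*.
Since the final sound of the agentive form *jozsirnie* is /e/ (a vowel), it takes -mu, giving *jozsirniemu*.

jozsirniemu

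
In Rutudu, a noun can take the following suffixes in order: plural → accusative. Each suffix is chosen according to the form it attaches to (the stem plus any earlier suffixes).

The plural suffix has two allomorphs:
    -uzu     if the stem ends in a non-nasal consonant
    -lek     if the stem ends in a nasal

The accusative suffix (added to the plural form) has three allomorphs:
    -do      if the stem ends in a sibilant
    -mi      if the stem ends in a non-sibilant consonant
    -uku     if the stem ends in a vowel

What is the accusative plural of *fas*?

Since the final consonant of *fas* is /s/ (non-nasal), it takes -uzu, giving *fasuzu*.
The final sound of the plural form *fasuzu* is /u/, which is a vowel, so the accusative suffix is -uku, giving *fasuzuuku*.

fasuzuuku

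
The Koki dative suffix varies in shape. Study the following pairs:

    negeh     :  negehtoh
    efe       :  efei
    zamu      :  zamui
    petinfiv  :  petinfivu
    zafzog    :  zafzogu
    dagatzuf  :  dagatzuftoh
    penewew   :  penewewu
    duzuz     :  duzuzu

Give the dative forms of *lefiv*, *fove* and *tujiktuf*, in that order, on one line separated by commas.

lefivu, fovei, tujiktuftoh

The pattern is voicing of the final sound: -toh when the stem ends in a voiceless consonant (*negeh*, *dagatzuf*); -u when the stem ends in a voiced consonant (*petinfiv*, *zafzog*, *penewew*, *duzuz*); -i when the stem ends in a vowel (*efe*, *zamu*).
Since the final sound of *lefiv* is /v/ (a voiced consonant), it takes -u, giving *lefivu*.
Since the final sound of *fove* is /e/ (a vowel), it takes -i, giving *fovei*.
*tujiktuf*: final sound = /f/, a voiceless consonant → -toh → *tujiktuftoh*.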